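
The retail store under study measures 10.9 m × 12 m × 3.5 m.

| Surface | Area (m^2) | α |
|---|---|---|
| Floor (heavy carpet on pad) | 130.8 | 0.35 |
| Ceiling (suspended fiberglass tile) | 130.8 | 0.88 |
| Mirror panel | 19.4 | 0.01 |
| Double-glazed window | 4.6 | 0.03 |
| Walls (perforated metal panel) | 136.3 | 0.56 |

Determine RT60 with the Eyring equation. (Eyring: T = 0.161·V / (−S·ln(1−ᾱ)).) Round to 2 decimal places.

0.21 sec

Total surface area S = 130.8 + 130.8 + 19.4 + 4.6 + 136.3 = 421.9 m^2.
Absorption A = 130.8·0.35 + 130.8·0.88 + 19.4·0.01 + 4.6·0.03 + 136.3·0.56 = 237.544 sabins.
Mean coefficient ᾱ = A/S = 0.5630.
Eyring denominator: −S ln(1−ᾱ) = 349.258.
V = 10.9 × 12 × 3.5 = 457.8 m³.
RT60 = 0.161 × 457.8 / 349.258 = 0.21 s.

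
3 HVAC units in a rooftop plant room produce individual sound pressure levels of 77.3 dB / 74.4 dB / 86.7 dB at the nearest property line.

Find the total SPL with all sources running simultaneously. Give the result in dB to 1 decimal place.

Converting to relative power and adding: 10^(77.3/10) + 10^(74.4/10) + 10^(86.7/10) = 5.49e+08.
L_total = 10·log₁₀(5.49e+08) = 87.4 dB.

87.4 dB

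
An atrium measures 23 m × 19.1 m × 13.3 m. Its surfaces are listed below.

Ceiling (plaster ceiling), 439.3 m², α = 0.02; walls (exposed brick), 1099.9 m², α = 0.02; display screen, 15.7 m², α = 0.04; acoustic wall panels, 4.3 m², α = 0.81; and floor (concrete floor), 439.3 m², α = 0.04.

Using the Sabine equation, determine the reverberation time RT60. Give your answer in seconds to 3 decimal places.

17.929 sec

A = Σ Sᵢαᵢ = 439.3·0.02 + 1099.9·0.02 + 15.7·0.04 + 4.3·0.81 + 439.3·0.04 = 52.467 sabins.
Volume V = 23 × 19.1 × 13.3 = 5842.69 m³.
T = 0.161 V/A = 0.161·5842.69/52.467 = 17.929 s.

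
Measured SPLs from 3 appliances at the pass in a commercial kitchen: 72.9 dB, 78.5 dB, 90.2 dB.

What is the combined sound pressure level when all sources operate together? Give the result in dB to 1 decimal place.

90.6 dB

Sum in the linear (power) domain: Σ 10^(Lᵢ/10) = 10^(72.9/10) + 10^(78.5/10) + 10^(90.2/10) = 1.137e+09.
L_total = 10·log₁₀(1.137e+09) = 90.6 dB.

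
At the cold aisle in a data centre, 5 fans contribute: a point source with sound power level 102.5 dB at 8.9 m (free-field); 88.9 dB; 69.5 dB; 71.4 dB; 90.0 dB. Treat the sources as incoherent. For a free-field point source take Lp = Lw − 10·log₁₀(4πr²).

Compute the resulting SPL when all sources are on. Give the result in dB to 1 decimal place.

Source at 8.9 m: Lp = 102.5 − 10·log₁₀(4π·8.9²) = 102.5 − 10·log₁₀(995.382) = 72.5 dB.
Σ 10^(Lᵢ/10) = 1.817e+09.
L_total = 10·log₁₀(1.817e+09) = 92.6 dB.

92.6 dB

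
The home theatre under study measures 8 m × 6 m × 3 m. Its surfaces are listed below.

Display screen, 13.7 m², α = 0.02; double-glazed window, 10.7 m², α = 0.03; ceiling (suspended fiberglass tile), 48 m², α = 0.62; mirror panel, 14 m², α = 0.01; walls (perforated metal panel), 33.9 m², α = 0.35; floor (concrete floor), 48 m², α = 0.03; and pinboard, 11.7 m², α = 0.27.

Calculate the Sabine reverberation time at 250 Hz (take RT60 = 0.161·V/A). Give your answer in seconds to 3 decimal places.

Total absorption A = 13.7×0.02 + 10.7×0.03 + 48×0.62 + 14×0.01 + 33.9×0.35 + 48×0.03 + 11.7×0.27
  = 0.274 + 0.321 + 29.760 + 0.140 + 11.865 + 1.440 + 3.159 = 46.959 m² sabins.
Room volume: 144 m³.
RT60 = 0.161 · V / A = 0.161 × 144 / 46.959 = 0.494 s.

0.494 s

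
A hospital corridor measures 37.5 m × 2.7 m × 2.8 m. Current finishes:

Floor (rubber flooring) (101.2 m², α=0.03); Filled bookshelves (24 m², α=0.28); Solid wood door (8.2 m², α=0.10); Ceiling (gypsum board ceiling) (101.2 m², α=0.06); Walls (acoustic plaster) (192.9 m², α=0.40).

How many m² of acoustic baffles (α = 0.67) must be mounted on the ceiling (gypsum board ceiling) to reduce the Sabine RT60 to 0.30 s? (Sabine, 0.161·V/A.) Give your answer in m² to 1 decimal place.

Equivalent absorption area: A₁ = 101.2·0.03 + 24·0.28 + 8.2·0.10 + 101.2·0.06 + 192.9·0.40 = 93.808 m².
Required A₂ = 0.161·283.5/0.30 = 152.145 sabins.
Absorption to add: 152.145 − 93.808 = 58.337 sabins.
Net gain per m²: Δα = 0.67 − 0.06 = 0.61.
Area = ΔA/Δα = 58.337/0.61 = 95.6 m².

95.6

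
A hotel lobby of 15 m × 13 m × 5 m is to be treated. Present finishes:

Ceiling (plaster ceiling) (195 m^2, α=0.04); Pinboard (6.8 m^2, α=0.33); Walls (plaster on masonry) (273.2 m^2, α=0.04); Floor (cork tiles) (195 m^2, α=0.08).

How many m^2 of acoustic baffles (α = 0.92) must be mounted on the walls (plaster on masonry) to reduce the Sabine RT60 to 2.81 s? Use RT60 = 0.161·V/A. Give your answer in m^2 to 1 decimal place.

Summing Sᵢαᵢ: 7.800 + 2.244 + 10.928 + 15.600 → A₁ = 36.572 sabins.
Required A₂ = 0.161·975/2.81 = 55.863 sabins.
ΔA needed = 55.863 − 36.572 = 19.291 sabins.
Net gain per m^2: Δα = 0.92 − 0.04 = 0.88.
Area = ΔA/Δα = 19.291/0.88 = 21.9 m^2.

21.9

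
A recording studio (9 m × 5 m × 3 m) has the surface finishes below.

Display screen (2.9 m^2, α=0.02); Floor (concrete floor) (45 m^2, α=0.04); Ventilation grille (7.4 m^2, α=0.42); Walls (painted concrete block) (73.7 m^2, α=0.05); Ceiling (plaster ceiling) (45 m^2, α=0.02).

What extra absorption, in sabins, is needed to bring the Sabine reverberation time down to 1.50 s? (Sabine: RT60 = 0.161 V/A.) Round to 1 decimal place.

A₁ = Σ Sᵢαᵢ = 2.9·0.02 + 45·0.04 + 7.4·0.42 + 73.7·0.05 + 45·0.02 = 9.551 sabins.
Target A₂ = 0.161·135/1.50 = 14.490 sabins (V = 135 m³).
Additional absorption ΔA = 14.490 − 9.551 = 4.9 sabins.

4.9 sabins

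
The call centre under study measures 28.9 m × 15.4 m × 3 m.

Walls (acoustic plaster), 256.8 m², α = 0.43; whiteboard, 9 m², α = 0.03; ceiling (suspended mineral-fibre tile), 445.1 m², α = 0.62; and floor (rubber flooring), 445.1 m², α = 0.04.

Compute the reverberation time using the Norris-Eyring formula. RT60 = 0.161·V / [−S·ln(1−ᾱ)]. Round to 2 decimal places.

0.43 sec

Total surface area S = 256.8 + 9 + 445.1 + 445.1 = 1156.0 m².
Σ(Sᵢαᵢ) = 256.8×0.43 + 9×0.03 + 445.1×0.62 + 445.1×0.04 = 404.460.
Mean coefficient ᾱ = A/S = 0.3499.
−S·ln(1−ᾱ) = −1156.0 × ln(1 − 0.3499) = 497.807.
V = 28.9 × 15.4 × 3 = 1335.18 m³.
T = 0.161·V/[−S·ln(1−ᾱ)] = 0.161·1335.18/497.807 = 0.43 s.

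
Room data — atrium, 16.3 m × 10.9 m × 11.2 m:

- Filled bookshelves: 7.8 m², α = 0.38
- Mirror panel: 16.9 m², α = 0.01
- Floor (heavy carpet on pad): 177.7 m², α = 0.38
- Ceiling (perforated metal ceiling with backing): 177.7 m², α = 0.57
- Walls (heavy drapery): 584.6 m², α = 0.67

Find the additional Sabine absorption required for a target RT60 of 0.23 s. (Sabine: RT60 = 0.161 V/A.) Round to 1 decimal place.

829.3 sabins

A₁ = Σ Sᵢαᵢ = 7.8×0.38 + 16.9×0.01 + 177.7×0.38 + 177.7×0.57 + 584.6×0.67 = 563.630 sabins.
V = 1989.904 m³. Required absorption A₂ = 0.161 × 1989.904 / 0.23 = 1392.933 sabins.
Additional absorption ΔA = 1392.933 − 563.630 = 829.3 sabins.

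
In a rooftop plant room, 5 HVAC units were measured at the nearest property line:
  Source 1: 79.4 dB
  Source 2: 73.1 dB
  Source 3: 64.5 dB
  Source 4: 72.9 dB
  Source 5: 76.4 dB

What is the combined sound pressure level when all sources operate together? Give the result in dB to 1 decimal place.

Σ 10^(Lᵢ/10) = 1.735e+08.
Back to dB: 10·log₁₀ Σ = 82.4 dB.

82.4 dB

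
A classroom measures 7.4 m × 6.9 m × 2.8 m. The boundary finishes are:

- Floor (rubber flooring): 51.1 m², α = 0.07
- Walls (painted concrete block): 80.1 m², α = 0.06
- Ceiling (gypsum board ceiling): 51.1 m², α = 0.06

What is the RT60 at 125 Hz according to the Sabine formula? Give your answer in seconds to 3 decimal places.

2.010 s

Equivalent absorption area: A = 51.1×0.07 + 80.1×0.06 + 51.1×0.06 = 11.449 m².
Room volume: 142.968 m³.
T = 0.161 V/A = 0.161·142.968/11.449 = 2.010 s.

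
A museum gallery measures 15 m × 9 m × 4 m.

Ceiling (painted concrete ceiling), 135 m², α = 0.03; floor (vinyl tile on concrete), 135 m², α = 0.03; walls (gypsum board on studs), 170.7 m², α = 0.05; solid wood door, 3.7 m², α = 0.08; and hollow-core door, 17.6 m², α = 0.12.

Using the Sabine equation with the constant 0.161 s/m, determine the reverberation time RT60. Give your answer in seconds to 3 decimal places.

4.565 sec

Total absorption A = 135·0.03 + 135·0.03 + 170.7·0.05 + 3.7·0.08 + 17.6·0.12
  = 4.050 + 4.050 + 8.535 + 0.296 + 2.112 = 19.043 m² sabins.
V = 15·9·4 = 540 m³.
T = 0.161 V/A = 0.161·540/19.043 = 4.565 s.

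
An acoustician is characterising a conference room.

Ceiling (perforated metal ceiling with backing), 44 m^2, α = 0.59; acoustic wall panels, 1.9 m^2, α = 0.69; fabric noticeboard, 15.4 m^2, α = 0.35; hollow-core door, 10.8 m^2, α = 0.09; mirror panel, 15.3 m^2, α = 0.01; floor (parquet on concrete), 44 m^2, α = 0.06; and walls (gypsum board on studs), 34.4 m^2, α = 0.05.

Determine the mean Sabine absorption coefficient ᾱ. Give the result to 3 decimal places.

0.230

S = Σ Sᵢ = 44 + 1.9 + 15.4 + 10.8 + 15.3 + 44 + 34.4 = 165.8 m^2.
Σ(Sᵢαᵢ) = 44*0.59 + 1.9*0.69 + 15.4*0.35 + 10.8*0.09 + 15.3*0.01 + 44*0.06 + 34.4*0.05 = 38.146.
ᾱ = 38.146 / 165.8 = 0.230.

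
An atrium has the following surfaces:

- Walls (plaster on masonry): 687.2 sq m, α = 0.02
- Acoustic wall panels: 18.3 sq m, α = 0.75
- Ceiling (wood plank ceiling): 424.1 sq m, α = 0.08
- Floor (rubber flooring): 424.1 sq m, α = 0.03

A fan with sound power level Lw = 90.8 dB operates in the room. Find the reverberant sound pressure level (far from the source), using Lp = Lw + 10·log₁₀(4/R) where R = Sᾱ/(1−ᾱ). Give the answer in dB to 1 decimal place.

Σ(Sᵢαᵢ) = 687.2×0.02 + 18.3×0.75 + 424.1×0.08 + 424.1×0.03 = 74.120; total area S = 1553.7 sq m.
ᾱ = 74.120/1553.7 = 0.0477; R = Sᾱ/(1−ᾱ) = 74.120/(1−0.0477) = 77.833 sq m.
Lp = 90.8 + 10·log₁₀(4/77.833) = 90.8 + (-12.89) = 77.9 dB.

77.9 dB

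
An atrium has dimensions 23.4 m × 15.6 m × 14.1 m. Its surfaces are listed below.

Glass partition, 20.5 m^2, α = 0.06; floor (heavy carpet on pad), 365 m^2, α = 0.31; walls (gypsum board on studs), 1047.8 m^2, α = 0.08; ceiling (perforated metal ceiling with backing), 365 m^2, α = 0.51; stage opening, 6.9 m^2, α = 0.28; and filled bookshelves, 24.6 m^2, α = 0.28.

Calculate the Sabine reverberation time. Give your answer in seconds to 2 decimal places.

2.11 s

A = Σ Sᵢαᵢ = 20.5·0.06 + 365·0.31 + 1047.8·0.08 + 365·0.51 + 6.9·0.28 + 24.6·0.28 = 393.174 sabins.
V = 23.4·15.6·14.1 = 5147.064 m³.
T = 0.161 V/A = 0.161·5147.064/393.174 = 2.11 s.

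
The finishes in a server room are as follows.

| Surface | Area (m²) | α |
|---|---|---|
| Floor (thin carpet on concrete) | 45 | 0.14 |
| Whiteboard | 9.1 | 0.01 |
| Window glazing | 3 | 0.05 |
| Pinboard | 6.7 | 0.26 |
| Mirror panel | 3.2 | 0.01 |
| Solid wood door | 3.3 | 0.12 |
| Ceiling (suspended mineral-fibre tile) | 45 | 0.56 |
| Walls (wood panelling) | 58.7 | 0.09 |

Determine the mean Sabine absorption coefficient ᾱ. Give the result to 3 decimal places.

Total surface area S = 174.0 m².
Weighted sum Σ Sα = 39.194.
ᾱ = 39.194 / 174.0 = 0.225.

0.225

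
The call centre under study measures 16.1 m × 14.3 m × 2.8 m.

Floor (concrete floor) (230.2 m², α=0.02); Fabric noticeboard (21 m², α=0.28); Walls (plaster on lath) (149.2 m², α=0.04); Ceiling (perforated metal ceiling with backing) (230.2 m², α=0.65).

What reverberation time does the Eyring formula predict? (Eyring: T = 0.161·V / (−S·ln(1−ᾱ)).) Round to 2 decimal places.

0.54 sec

Total surface area S = 230.2 + 21 + 149.2 + 230.2 = 630.6 m².
Σ(Sᵢαᵢ) = 230.2×0.02 + 21×0.28 + 149.2×0.04 + 230.2×0.65 = 166.082.
Mean coefficient ᾱ = A/S = 0.2634.
−S·ln(1−ᾱ) = −630.6 × ln(1 − 0.2634) = 192.781.
V = 16.1 × 14.3 × 2.8 = 644.644 m³.
T = 0.161·V/[−S·ln(1−ᾱ)] = 0.161·644.644/192.781 = 0.54 s.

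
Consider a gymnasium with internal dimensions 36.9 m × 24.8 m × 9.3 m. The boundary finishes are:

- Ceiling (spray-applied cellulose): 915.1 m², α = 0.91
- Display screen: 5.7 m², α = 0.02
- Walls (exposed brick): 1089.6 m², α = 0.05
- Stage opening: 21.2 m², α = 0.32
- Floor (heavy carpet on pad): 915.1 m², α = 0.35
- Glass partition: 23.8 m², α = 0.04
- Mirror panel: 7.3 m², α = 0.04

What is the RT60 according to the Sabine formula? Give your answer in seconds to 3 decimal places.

A = Σ Sᵢαᵢ = 915.1*0.91 + 5.7*0.02 + 1089.6*0.05 + 21.2*0.32 + 915.1*0.35 + 23.8*0.04 + 7.3*0.04 = 1215.648 sabins.
Volume V = 36.9 × 24.8 × 9.3 = 8510.616 m³.
Sabine: RT60 = 0.161 × 8510.616 / 1215.648 = 1.127 s.

1.127 s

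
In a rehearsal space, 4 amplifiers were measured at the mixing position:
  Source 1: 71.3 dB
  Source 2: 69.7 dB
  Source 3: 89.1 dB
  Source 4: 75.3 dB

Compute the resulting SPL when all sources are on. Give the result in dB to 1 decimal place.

Σ 10^(Lᵢ/10) = 8.695e+08.
L_total = 10·log₁₀(8.695e+08) = 89.4 dB.

89.4 dB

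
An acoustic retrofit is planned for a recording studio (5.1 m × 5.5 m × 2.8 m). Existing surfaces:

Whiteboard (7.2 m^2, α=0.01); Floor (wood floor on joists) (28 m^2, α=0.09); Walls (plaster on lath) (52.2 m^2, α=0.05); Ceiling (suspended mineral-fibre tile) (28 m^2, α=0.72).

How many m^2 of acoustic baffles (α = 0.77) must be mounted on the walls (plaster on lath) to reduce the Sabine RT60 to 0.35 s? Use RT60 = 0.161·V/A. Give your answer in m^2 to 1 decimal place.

Equivalent absorption area: A₁ = 7.2×0.01 + 28×0.09 + 52.2×0.05 + 28×0.72 = 25.362 m^2.
V = 78.54 m³. Target absorption A₂ = 0.161 × 78.54 / 0.35 = 36.128 sabins.
ΔA needed = 36.128 − 25.362 = 10.766 sabins.
Each m^2 of panel replacing the walls (plaster on lath) adds (0.77 − 0.05) = 0.72 sabins.
Area = ΔA/Δα = 10.766/0.72 = 15.0 m^2.

15.0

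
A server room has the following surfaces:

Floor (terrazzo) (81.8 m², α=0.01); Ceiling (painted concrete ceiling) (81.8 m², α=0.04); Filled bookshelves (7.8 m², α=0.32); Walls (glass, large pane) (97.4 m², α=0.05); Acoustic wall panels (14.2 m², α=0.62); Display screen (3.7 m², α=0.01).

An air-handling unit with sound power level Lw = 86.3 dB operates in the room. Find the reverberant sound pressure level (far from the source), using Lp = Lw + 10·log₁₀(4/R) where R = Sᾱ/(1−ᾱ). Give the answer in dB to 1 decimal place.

78.9 dB

A = 20.297 sabins; S = 286.7 m².
ᾱ = 20.297/286.7 = 0.0708; R = Sᾱ/(1−ᾱ) = 20.297/(1−0.0708) = 21.844 m².
Lp = Lw + 10 log₁₀(4/R) = 86.3 -7.37 = 78.9 dB.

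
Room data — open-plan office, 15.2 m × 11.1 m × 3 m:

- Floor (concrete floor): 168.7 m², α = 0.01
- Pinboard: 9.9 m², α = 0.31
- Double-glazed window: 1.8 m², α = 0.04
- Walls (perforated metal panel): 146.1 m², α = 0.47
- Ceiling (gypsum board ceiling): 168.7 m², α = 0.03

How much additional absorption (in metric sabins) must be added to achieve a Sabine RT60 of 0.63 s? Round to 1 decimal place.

Summing Sᵢαᵢ: 1.687 + 3.069 + 0.072 + 68.667 + 5.061 → A₁ = 78.556 sabins.
V = 506.16 m³. Required absorption A₂ = 0.161 × 506.16 / 0.63 = 129.352 sabins.
Additional absorption ΔA = 129.352 − 78.556 = 50.8 sabins.

50.8 sabins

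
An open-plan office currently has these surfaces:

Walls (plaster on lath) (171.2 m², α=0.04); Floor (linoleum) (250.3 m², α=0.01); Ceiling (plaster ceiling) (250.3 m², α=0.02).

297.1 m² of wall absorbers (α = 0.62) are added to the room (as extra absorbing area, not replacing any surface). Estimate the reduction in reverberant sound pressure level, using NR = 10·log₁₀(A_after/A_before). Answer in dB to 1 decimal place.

11.4 dB

Equivalent absorption area: A_before = 171.2×0.04 + 250.3×0.01 + 250.3×0.02 = 14.357 m².
Treatment contributes 297.1·0.62 = 184.202 sabins.
A_after = 14.357 + 184.202 = 198.559 sabins.
Reduction = 10 log₁₀(A_after/A_before) = 10 log₁₀(13.8301) = 11.4 dB.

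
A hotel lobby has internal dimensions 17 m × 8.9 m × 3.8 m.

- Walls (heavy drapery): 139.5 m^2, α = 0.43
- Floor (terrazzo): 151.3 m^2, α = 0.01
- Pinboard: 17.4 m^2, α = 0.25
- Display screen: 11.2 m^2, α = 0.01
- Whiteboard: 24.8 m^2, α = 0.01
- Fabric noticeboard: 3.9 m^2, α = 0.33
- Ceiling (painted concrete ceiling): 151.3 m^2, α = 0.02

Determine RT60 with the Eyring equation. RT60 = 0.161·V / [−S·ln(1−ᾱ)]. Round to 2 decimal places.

Total surface area S = 139.5 + 151.3 + 17.4 + 11.2 + 24.8 + 3.9 + 151.3 = 499.4 m^2.
Absorption A = 139.5×0.43 + 151.3×0.01 + 17.4×0.25 + 11.2×0.01 + 24.8×0.01 + 3.9×0.33 + 151.3×0.02 = 70.521 sabins.
ᾱ = 70.521 / 499.4 = 0.1412.
Eyring denominator: −S ln(1−ᾱ) = 76.018.
V = 17 × 8.9 × 3.8 = 574.94 m³.
T = 0.161·V/[−S·ln(1−ᾱ)] = 0.161·574.94/76.018 = 1.22 s.

1.22 seconds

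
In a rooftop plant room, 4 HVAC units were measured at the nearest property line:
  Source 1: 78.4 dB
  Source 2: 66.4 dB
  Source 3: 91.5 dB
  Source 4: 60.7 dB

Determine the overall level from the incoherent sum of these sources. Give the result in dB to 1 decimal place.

Converting to relative power and adding: 10^(78.4/10) + 10^(66.4/10) + 10^(91.5/10) + 10^(60.7/10) = 1.487e+09.
Back to dB: 10·log₁₀ Σ = 91.7 dB.

91.7 dB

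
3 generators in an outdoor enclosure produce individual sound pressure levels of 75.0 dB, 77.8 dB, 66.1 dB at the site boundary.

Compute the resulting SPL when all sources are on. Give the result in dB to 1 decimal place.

79.8 dB

Σ 10^(Lᵢ/10) = 9.595e+07.
Combined level = 10 log₁₀(9.595e+07) = 79.8 dB.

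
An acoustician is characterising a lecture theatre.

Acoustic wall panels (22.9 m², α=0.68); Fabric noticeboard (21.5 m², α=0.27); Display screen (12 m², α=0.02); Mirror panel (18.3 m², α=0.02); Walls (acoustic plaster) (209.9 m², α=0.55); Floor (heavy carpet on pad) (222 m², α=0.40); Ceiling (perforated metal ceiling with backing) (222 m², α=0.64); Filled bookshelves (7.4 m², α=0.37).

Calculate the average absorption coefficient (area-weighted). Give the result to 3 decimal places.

S = Σ Sᵢ = 22.9 + 21.5 + 12 + 18.3 + 209.9 + 222 + 222 + 7.4 = 736.0 m².
Σ(Sᵢαᵢ) = 22.9×0.68 + 21.5×0.27 + 12×0.02 + 18.3×0.02 + 209.9×0.55 + 222×0.40 + 222×0.64 + 7.4×0.37 = 371.046.
ᾱ = 371.046 / 736.0 = 0.504.

0.504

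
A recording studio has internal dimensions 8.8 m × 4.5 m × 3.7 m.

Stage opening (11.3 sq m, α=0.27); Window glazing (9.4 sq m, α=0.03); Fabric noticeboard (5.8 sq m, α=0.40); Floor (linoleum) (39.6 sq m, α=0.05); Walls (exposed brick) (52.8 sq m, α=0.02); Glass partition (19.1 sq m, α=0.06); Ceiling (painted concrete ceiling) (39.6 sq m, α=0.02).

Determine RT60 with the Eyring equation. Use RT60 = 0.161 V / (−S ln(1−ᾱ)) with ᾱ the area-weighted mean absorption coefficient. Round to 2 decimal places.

S = Σ Sᵢ = 177.6 sq m.
Σ(Sᵢαᵢ) = 11.3·0.27 + 9.4·0.03 + 5.8·0.40 + 39.6·0.05 + 52.8·0.02 + 19.1·0.06 + 39.6·0.02 = 10.627.
ᾱ = 10.627 / 177.6 = 0.0598.
Eyring denominator: −S ln(1−ᾱ) = 10.951.
V = 8.8 × 4.5 × 3.7 = 146.52 m³.
T = 0.161·V/[−S·ln(1−ᾱ)] = 0.161·146.52/10.951 = 2.15 s.

2.15 s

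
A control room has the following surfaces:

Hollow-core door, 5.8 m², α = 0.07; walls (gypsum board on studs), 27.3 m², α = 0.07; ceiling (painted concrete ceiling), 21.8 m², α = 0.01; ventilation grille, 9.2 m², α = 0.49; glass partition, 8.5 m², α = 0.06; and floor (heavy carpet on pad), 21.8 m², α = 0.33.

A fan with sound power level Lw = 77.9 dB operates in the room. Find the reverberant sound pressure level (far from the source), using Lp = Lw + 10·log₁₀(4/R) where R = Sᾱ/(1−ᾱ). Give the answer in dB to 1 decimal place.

A = 14.747 sabins; S = 94.4 m².
ᾱ = 0.1562, so room constant R = A/(1−ᾱ) = 17.477 m².
Lp = 77.9 + 10·log₁₀(4/17.477) = 77.9 + (-6.40) = 71.5 dB.

71.5 dB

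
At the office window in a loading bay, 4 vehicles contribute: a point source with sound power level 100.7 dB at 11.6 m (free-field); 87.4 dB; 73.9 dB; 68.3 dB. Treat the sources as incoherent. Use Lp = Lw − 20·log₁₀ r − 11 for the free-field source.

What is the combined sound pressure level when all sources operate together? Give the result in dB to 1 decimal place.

87.7 dB

Source at 11.6 m: Lp = 100.7 − 20·log₁₀(11.6) − 11 = 68.4 dB.
Sum in the linear (power) domain: Σ 10^(Lᵢ/10) = 10^(68.4/10) + 10^(87.4/10) + 10^(73.9/10) + 10^(68.3/10) = 5.878e+08.
Combined level = 10 log₁₀(5.878e+08) = 87.7 dB.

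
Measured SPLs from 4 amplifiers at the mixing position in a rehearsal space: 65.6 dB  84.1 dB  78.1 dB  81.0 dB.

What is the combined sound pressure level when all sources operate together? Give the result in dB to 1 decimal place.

86.5 dB

Σ 10^(Lᵢ/10) = 4.511e+08.
Combined level = 10 log₁₀(4.511e+08) = 86.5 dB.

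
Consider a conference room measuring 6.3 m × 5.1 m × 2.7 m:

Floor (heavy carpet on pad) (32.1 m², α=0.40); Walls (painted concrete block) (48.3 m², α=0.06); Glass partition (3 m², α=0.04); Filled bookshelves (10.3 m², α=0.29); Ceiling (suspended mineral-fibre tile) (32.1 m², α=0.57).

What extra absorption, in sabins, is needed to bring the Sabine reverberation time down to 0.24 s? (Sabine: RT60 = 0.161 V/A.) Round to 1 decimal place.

21.1 sabins

Total absorption A₁ = 32.1·0.40 + 48.3·0.06 + 3·0.04 + 10.3·0.29 + 32.1·0.57
  = 12.840 + 2.898 + 0.120 + 2.987 + 18.297 = 37.142 m² sabins.
V = 86.751 m³. Required absorption A₂ = 0.161 × 86.751 / 0.24 = 58.195 sabins.
Shortfall: 58.195 − 37.142 = 21.1 sabins.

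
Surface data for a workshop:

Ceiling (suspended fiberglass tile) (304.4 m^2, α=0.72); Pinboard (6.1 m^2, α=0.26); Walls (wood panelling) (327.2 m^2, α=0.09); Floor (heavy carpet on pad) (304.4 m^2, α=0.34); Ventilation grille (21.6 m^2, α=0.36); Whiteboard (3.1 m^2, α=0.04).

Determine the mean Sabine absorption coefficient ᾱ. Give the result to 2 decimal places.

0.37

Total surface area S = 966.8 m^2.
Σ(Sᵢαᵢ) = 304.4·0.72 + 6.1·0.26 + 327.2·0.09 + 304.4·0.34 + 21.6·0.36 + 3.1·0.04 = 361.598.
ᾱ = 361.598 / 966.8 = 0.37.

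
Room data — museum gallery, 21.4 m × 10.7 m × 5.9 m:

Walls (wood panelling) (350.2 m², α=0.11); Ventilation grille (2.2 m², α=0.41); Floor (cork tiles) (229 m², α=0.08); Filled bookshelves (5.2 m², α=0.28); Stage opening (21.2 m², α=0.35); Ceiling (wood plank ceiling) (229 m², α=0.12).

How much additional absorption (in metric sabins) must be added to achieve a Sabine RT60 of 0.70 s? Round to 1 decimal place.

216.6 sabins

A₁ = Σ Sᵢαᵢ = 350.2×0.11 + 2.2×0.41 + 229×0.08 + 5.2×0.28 + 21.2×0.35 + 229×0.12 = 94.100 sabins.
For T = 0.70 s, need A₂ = 0.161·V/T = 0.161·1350.982/0.70 = 310.726 sabins.
ΔA = A₂ − A₁ = 310.726 − 94.100 = 216.6 sabins.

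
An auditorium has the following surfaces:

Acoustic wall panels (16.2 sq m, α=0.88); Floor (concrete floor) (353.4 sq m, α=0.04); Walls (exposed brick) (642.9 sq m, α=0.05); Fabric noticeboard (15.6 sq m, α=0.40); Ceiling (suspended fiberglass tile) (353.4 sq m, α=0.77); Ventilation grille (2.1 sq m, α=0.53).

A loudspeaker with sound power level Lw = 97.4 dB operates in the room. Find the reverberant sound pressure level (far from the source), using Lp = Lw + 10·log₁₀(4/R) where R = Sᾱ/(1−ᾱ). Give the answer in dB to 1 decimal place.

76.9 dB

A = 340.008 sabins; S = 1383.6 sq m.
ᾱ = 0.2457, so room constant R = A/(1−ᾱ) = 450.760 sq m.
Lp = Lw + 10 log₁₀(4/R) = 97.4 -20.52 = 76.9 dB.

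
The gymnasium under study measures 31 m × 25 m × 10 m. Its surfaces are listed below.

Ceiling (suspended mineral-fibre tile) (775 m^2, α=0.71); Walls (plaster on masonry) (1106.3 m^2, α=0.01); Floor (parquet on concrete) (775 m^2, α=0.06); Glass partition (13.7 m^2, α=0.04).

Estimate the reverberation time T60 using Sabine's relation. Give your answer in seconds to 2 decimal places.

Equivalent absorption area: A = 775*0.71 + 1106.3*0.01 + 775*0.06 + 13.7*0.04 = 608.361 m^2.
Volume V = 31 × 25 × 10 = 7750 m³.
Sabine: RT60 = 0.161 × 7750 / 608.361 = 2.05 s.

2.05 sec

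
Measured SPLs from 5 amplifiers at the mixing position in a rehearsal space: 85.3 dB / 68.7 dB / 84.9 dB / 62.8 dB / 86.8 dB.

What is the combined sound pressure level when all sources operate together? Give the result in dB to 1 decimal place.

90.6 dB

Converting to relative power and adding: 10^(85.3/10) + 10^(68.7/10) + 10^(84.9/10) + 10^(62.8/10) + 10^(86.8/10) = 1.136e+09.
L_total = 10·log₁₀(1.136e+09) = 90.6 dB.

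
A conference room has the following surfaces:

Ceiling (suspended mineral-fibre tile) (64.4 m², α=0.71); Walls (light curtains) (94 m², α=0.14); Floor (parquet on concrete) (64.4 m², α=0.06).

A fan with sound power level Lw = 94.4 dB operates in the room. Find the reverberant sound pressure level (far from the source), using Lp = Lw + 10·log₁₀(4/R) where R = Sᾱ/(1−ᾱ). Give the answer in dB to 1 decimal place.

Σ(Sᵢαᵢ) = 64.4×0.71 + 94×0.14 + 64.4×0.06 = 62.748; total area S = 222.8 m².
ᾱ = 62.748/222.8 = 0.2816; R = Sᾱ/(1−ᾱ) = 62.748/(1−0.2816) = 87.344 m².
Lp = Lw + 10 log₁₀(4/R) = 94.4 -13.39 = 81.0 dB.

81.0 dB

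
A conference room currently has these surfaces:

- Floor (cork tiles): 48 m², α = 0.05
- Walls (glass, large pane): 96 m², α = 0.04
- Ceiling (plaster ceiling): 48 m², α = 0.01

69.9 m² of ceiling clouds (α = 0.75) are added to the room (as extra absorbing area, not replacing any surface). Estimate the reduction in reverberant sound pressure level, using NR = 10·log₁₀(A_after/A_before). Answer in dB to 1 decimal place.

9.4 dB

Equivalent absorption area: A_before = 48*0.05 + 96*0.04 + 48*0.01 = 6.720 m².
Treatment contributes 69.9·0.75 = 52.425 sabins.
New total A_after = 59.145 sabins.
Reduction = 10 log₁₀(A_after/A_before) = 10 log₁₀(8.8013) = 9.4 dB.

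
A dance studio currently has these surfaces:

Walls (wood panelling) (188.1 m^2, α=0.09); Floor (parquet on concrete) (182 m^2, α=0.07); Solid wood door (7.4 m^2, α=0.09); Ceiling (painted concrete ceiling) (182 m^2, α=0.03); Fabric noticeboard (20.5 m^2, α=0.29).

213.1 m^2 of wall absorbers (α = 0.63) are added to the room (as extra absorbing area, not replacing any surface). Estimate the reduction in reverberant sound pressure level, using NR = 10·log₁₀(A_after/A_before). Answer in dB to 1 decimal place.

A_before = Σ Sᵢαᵢ = 188.1*0.09 + 182*0.07 + 7.4*0.09 + 182*0.03 + 20.5*0.29 = 41.740 sabins.
Added absorption = 213.1 × 0.63 = 134.253 sabins.
A_after = 41.740 + 134.253 = 175.993 sabins.
Reduction = 10 log₁₀(A_after/A_before) = 10 log₁₀(4.2164) = 6.2 dB.

6.2 dB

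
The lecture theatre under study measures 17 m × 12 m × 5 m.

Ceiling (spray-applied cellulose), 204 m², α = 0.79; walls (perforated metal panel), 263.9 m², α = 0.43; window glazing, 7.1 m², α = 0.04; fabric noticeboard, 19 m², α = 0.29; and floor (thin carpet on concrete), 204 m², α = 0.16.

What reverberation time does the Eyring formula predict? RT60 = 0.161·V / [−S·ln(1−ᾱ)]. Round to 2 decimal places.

S = Σ Sᵢ = 698.0 m².
Absorption A = 204×0.79 + 263.9×0.43 + 7.1×0.04 + 19×0.29 + 204×0.16 = 313.071 sabins.
Mean coefficient ᾱ = A/S = 0.4485.
Eyring denominator: −S ln(1−ᾱ) = 415.389.
V = 17 × 12 × 5 = 1020 m³.
T = 0.161·V/[−S·ln(1−ᾱ)] = 0.161·1020/415.389 = 0.40 s.

0.40 s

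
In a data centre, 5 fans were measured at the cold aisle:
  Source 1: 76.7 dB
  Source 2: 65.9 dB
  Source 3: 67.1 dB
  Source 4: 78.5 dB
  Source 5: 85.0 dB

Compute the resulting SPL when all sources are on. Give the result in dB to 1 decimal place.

Sum in the linear (power) domain: Σ 10^(Lᵢ/10) = 10^(76.7/10) + 10^(65.9/10) + 10^(67.1/10) + 10^(78.5/10) + 10^(85.0/10) = 4.428e+08.
Back to dB: 10·log₁₀ Σ = 86.5 dB.

86.5 dB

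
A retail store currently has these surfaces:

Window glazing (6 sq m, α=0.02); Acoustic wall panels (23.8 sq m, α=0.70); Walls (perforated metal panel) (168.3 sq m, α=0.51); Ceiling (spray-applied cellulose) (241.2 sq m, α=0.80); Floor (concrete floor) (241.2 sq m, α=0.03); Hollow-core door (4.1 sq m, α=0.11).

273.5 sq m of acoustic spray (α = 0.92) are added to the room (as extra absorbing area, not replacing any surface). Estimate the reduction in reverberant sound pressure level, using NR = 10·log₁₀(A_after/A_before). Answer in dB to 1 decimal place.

2.6 dB

Total absorption A_before = 6×0.02 + 23.8×0.70 + 168.3×0.51 + 241.2×0.80 + 241.2×0.03 + 4.1×0.11
  = 0.120 + 16.660 + 85.833 + 192.960 + 7.236 + 0.451 = 303.260 sq m sabins.
Added absorption = 273.5 × 0.92 = 251.620 sabins.
New total A_after = 554.880 sabins.
Reduction = 10 log₁₀(A_after/A_before) = 10 log₁₀(1.8297) = 2.6 dB.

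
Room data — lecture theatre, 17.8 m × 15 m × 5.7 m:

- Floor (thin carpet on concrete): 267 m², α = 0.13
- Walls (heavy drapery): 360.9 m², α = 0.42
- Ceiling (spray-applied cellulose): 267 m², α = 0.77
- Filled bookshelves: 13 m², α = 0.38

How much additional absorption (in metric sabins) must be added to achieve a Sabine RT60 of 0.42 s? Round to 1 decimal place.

186.6 sabins

Total absorption A₁ = 267×0.13 + 360.9×0.42 + 267×0.77 + 13×0.38
  = 34.710 + 151.578 + 205.590 + 4.940 = 396.818 m² sabins.
V = 1521.9 m³. Required absorption A₂ = 0.161 × 1521.9 / 0.42 = 583.395 sabins.
Additional absorption ΔA = 583.395 − 396.818 = 186.6 sabins.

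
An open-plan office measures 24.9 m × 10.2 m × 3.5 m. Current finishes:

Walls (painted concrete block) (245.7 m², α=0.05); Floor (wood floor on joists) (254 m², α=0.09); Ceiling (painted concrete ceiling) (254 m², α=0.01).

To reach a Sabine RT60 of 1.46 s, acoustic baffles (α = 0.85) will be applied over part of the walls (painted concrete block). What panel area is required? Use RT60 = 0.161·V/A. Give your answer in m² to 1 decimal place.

Equivalent absorption area: A₁ = 245.7·0.05 + 254·0.09 + 254·0.01 = 37.685 m².
V = 888.93 m³. Target absorption A₂ = 0.161 × 888.93 / 1.46 = 98.026 sabins.
ΔA needed = 98.026 − 37.685 = 60.341 sabins.
Each m² of panel replacing the walls (painted concrete block) adds (0.85 − 0.05) = 0.80 sabins.
Panel area = 60.341 / 0.80 = 75.4 m².

75.4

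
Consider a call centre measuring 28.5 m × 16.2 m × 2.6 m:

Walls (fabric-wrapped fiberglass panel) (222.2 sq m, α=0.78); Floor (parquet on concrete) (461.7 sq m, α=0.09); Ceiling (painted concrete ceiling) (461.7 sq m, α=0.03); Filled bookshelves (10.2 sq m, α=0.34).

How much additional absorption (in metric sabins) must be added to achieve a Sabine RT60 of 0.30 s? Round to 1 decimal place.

412.0 sabins

A₁ = Σ Sᵢαᵢ = 222.2·0.78 + 461.7·0.09 + 461.7·0.03 + 10.2·0.34 = 232.188 sabins.
For T = 0.30 s, need A₂ = 0.161·V/T = 0.161·1200.42/0.30 = 644.225 sabins.
ΔA = A₂ − A₁ = 644.225 − 232.188 = 412.0 sabins.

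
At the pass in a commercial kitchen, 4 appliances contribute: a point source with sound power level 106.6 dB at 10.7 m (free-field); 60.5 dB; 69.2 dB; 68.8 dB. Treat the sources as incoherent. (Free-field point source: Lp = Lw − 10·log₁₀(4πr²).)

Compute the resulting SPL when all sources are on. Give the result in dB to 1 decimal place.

76.9 dB

Source at 10.7 m: Lp = 106.6 − 10·log₁₀(4π·10.7²) = 106.6 − 10·log₁₀(1438.724) = 75.0 dB.
Converting to relative power and adding: 10^(75.0/10) + 10^(60.5/10) + 10^(69.2/10) + 10^(68.8/10) = 4.865e+07.
Combined level = 10 log₁₀(4.865e+07) = 76.9 dB.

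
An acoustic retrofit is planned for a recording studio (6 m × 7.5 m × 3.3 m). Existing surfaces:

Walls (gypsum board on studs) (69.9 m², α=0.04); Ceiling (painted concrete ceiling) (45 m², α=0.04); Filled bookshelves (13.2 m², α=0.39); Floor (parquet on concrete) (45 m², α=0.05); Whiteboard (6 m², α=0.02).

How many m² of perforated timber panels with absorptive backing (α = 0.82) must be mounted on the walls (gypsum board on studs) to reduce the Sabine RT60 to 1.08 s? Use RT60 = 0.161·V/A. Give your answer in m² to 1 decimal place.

12.9

Equivalent absorption area: A₁ = 69.9×0.04 + 45×0.04 + 13.2×0.39 + 45×0.05 + 6×0.02 = 12.114 m².
Required A₂ = 0.161·148.5/1.08 = 22.137 sabins.
ΔA needed = 22.137 − 12.114 = 10.024 sabins.
Net gain per m²: Δα = 0.82 − 0.04 = 0.78.
Panel area = 10.024 / 0.78 = 12.9 m².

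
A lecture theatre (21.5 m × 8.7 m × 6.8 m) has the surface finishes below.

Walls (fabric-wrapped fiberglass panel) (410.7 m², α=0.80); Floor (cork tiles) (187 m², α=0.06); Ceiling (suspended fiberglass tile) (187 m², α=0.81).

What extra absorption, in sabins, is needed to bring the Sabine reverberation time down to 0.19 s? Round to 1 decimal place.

586.6 sabins

Equivalent absorption area: A₁ = 410.7·0.80 + 187·0.06 + 187·0.81 = 491.250 m².
For T = 0.19 s, need A₂ = 0.161·V/T = 0.161·1271.94/0.19 = 1077.802 sabins.
ΔA = A₂ − A₁ = 1077.802 − 491.250 = 586.6 sabins.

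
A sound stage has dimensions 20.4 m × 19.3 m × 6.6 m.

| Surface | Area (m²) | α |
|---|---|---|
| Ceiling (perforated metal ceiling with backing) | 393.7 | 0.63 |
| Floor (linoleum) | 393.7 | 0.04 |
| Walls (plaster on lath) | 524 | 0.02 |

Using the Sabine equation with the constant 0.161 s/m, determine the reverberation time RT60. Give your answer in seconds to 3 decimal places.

Total absorption A = 393.7*0.63 + 393.7*0.04 + 524*0.02
  = 248.031 + 15.748 + 10.480 = 274.259 m² sabins.
Room volume: 2598.552 m³.
Sabine: RT60 = 0.161 × 2598.552 / 274.259 = 1.525 s.

1.525 s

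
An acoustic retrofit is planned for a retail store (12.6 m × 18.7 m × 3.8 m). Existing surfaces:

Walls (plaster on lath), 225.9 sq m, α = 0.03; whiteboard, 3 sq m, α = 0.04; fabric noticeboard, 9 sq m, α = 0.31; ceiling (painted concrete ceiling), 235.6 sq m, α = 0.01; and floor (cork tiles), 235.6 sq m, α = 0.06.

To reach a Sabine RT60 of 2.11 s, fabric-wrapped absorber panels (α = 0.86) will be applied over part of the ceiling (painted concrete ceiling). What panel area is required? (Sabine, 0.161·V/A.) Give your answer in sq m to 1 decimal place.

49.6

A₁ = Σ Sᵢαᵢ = 225.9*0.03 + 3*0.04 + 9*0.31 + 235.6*0.01 + 235.6*0.06 = 26.179 sabins.
Required A₂ = 0.161·895.356/2.11 = 68.319 sabins.
ΔA needed = 68.319 − 26.179 = 42.140 sabins.
Net gain per sq m: Δα = 0.86 − 0.01 = 0.85.
Panel area = 42.140 / 0.85 = 49.6 sq m.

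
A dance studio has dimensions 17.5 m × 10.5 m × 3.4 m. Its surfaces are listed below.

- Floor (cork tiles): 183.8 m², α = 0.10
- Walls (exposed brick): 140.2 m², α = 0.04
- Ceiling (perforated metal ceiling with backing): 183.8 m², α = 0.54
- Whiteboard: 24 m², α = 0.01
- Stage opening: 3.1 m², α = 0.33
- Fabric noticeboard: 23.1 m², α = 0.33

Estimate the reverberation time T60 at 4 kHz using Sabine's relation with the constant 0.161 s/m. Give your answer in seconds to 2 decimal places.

0.76 s

Equivalent absorption area: A = 183.8*0.10 + 140.2*0.04 + 183.8*0.54 + 24*0.01 + 3.1*0.33 + 23.1*0.33 = 132.126 m².
V = 17.5·10.5·3.4 = 624.75 m³.
Sabine: RT60 = 0.161 × 624.75 / 132.126 = 0.76 s.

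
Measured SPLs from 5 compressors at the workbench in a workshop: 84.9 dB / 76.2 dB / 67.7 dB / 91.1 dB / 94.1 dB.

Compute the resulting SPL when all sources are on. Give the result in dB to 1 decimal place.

96.2 dB

Converting to relative power and adding: 10^(84.9/10) + 10^(76.2/10) + 10^(67.7/10) + 10^(91.1/10) + 10^(94.1/10) = 4.215e+09.
Combined level = 10 log₁₀(4.215e+09) = 96.2 dB.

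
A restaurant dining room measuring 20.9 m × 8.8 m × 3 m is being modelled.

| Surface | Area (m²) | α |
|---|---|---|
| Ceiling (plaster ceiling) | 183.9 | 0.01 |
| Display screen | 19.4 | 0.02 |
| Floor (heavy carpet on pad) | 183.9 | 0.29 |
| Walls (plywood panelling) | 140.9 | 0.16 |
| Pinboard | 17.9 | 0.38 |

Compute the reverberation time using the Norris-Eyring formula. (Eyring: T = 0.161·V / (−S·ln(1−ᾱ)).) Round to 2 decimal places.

0.96 seconds

Total surface area S = 183.9 + 19.4 + 183.9 + 140.9 + 17.9 = 546.0 m².
Σ(Sᵢαᵢ) = 183.9×0.01 + 19.4×0.02 + 183.9×0.29 + 140.9×0.16 + 17.9×0.38 = 84.904.
Mean coefficient ᾱ = A/S = 0.1555.
−S·ln(1−ᾱ) = −546.0 × ln(1 − 0.1555) = 92.280.
V = 20.9 × 8.8 × 3 = 551.76 m³.
RT60 = 0.161 × 551.76 / 92.280 = 0.96 s.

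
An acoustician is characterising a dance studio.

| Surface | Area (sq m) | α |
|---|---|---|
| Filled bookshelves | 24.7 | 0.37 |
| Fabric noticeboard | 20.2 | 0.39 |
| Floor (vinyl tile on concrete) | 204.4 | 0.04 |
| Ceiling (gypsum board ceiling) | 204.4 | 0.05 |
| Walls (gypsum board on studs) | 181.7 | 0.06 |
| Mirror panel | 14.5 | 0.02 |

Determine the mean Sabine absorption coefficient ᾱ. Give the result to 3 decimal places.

0.072

S = Σ Sᵢ = 24.7 + 20.2 + 204.4 + 204.4 + 181.7 + 14.5 = 649.9 sq m.
Weighted sum Σ Sα = 46.605.
ᾱ = 46.605 / 649.9 = 0.072.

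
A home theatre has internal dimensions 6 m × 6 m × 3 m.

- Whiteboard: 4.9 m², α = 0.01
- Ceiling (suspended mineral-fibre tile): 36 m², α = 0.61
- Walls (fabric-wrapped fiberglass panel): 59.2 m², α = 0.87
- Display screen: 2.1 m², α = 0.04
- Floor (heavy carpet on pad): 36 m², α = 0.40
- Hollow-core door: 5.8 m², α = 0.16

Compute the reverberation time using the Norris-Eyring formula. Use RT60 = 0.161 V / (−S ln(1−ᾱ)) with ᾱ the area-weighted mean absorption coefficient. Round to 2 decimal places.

0.13 sec

Total surface area S = 4.9 + 36 + 59.2 + 2.1 + 36 + 5.8 = 144.0 m².
Σ(Sᵢαᵢ) = 4.9×0.01 + 36×0.61 + 59.2×0.87 + 2.1×0.04 + 36×0.40 + 5.8×0.16 = 88.925.
ᾱ = 88.925 / 144.0 = 0.6175.
−S·ln(1−ᾱ) = −144.0 × ln(1 − 0.6175) = 138.388.
V = 6 × 6 × 3 = 108 m³.
T = 0.161·V/[−S·ln(1−ᾱ)] = 0.161·108/138.388 = 0.13 s.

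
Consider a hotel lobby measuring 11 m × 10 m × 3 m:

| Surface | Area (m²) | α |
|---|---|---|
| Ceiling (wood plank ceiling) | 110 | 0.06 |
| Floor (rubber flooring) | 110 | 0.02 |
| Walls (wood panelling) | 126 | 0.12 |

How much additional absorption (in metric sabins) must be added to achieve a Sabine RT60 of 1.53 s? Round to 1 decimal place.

Equivalent absorption area: A₁ = 110*0.06 + 110*0.02 + 126*0.12 = 23.920 m².
For T = 1.53 s, need A₂ = 0.161·V/T = 0.161·330/1.53 = 34.725 sabins.
Shortfall: 34.725 − 23.920 = 10.8 sabins.

10.8 sabins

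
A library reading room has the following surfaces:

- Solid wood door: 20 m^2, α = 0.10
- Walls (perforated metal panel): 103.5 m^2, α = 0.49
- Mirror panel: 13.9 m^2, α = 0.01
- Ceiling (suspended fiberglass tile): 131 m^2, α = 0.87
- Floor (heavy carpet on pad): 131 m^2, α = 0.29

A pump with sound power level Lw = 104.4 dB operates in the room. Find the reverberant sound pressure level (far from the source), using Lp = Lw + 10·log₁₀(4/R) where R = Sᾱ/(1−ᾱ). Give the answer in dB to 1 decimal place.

A = 204.814 sabins; S = 399.4 m^2.
ᾱ = 204.814/399.4 = 0.5128; R = Sᾱ/(1−ᾱ) = 204.814/(1−0.5128) = 420.390 m^2.
Lp = Lw + 10 log₁₀(4/R) = 104.4 -20.22 = 84.2 dB.

84.2 dB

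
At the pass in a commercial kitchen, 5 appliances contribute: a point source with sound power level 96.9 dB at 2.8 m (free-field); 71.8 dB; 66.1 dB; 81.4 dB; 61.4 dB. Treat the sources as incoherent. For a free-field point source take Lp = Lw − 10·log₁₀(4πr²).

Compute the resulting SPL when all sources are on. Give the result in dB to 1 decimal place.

83.2 dB

Source at 2.8 m: Lp = 96.9 − 10·log₁₀(4π·2.8²) = 96.9 − 10·log₁₀(98.520) = 77.0 dB.
Σ 10^(Lᵢ/10) = 2.087e+08.
Combined level = 10 log₁₀(2.087e+08) = 83.2 dB.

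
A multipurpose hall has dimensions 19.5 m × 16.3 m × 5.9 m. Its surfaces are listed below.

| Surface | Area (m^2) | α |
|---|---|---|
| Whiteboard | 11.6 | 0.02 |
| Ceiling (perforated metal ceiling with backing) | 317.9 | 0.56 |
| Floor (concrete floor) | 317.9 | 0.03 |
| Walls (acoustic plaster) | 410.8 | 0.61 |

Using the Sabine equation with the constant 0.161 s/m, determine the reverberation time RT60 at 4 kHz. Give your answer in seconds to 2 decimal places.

Summing Sᵢαᵢ: 0.232 + 178.024 + 9.537 + 250.588 → A = 438.381 sabins.
Room volume: 1875.315 m³.
RT60 = 0.161 · V / A = 0.161 × 1875.315 / 438.381 = 0.69 s.

0.69 seconds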